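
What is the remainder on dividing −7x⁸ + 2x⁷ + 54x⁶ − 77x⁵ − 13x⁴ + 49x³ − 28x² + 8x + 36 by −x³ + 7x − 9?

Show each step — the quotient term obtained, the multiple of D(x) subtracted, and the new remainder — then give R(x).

R(x) = 0

Step 1: lead(−7x⁸ + 2x⁷ + 54x⁶ − 77x⁵ − 13x⁴ + 49x³ − 28x² + 8x + 36) ÷ lead(D) = −7x⁸ ÷ −x³ = 7x⁵. Subtract (7x⁵)·D = −7x⁸ + 49x⁶ − 63x⁵. Remainder: 2x⁷ + 5x⁶ − 14x⁵ − 13x⁴ + 49x³ − 28x² + 8x + 36.
Step 2: lead(2x⁷ + 5x⁶ − 14x⁵ − 13x⁴ + 49x³ − 28x² + 8x + 36) ÷ lead(D) = 2x⁷ ÷ −x³ = −2x⁴. Subtract (−2x⁴)·D = 2x⁷ − 14x⁵ + 18x⁴. Remainder: 5x⁶ − 31x⁴ + 49x³ − 28x² + 8x + 36.
Step 3: lead(5x⁶ − 31x⁴ + 49x³ − 28x² + 8x + 36) ÷ lead(D) = 5x⁶ ÷ −x³ = −5x³. Subtract (−5x³)·D = 5x⁶ − 35x⁴ + 45x³. Remainder: 4x⁴ + 4x³ − 28x² + 8x + 36.
Step 4: lead(4x⁴ + 4x³ − 28x² + 8x + 36) ÷ lead(D) = 4x⁴ ÷ −x³ = −4x. Subtract (−4x)·D = 4x⁴ − 28x² + 36x. Remainder: 4x³ − 28x + 36.
Step 5: lead(4x³ − 28x + 36) ÷ lead(D) = 4x³ ÷ −x³ = −4. Subtract (−4)·D = 4x³ − 28x + 36. Remainder: 0.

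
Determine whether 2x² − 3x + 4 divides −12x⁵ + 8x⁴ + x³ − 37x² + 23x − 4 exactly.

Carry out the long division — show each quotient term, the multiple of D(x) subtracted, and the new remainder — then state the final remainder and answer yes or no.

Step 1: lead(−12x⁵ + 8x⁴ + x³ − 37x² + 23x − 4) ÷ lead(D) = −12x⁵ ÷ 2x² = −6x³. Subtract (−6x³)·D = −12x⁵ + 18x⁴ − 24x³. Remainder: −10x⁴ + 25x³ − 37x² + 23x − 4.
Step 2: lead(−10x⁴ + 25x³ − 37x² + 23x − 4) ÷ lead(D) = −10x⁴ ÷ 2x² = −5x². Subtract (−5x²)·D = −10x⁴ + 15x³ − 20x². Remainder: 10x³ − 17x² + 23x − 4.
Step 3: lead(10x³ − 17x² + 23x − 4) ÷ lead(D) = 10x³ ÷ 2x² = 5x. Subtract (5x)·D = 10x³ − 15x² + 20x. Remainder: −2x² + 3x − 4.
Step 4: lead(−2x² + 3x − 4) ÷ lead(D) = −2x² ÷ 2x² = −1. Subtract (−1)·D = −2x² + 3x − 4. Remainder: 0.

R(x) = 0, so D(x) is a factor of P(x). yes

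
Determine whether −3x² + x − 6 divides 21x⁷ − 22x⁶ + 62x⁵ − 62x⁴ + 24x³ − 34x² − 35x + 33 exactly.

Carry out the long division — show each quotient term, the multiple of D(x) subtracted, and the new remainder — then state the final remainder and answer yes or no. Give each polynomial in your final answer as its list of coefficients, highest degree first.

R = [3], so D(x) is not a factor of P(x). no

Step 1: lead(21x⁷ − 22x⁶ + 62x⁵ − 62x⁴ + 24x³ − 34x² − 35x + 33) ÷ lead(D) = 21x⁷ ÷ −3x² = −7x⁵. Subtract (−7x⁵)·D = 21x⁷ − 7x⁶ + 42x⁵. Remainder: −15x⁶ + 20x⁵ − 62x⁴ + 24x³ − 34x² − 35x + 33.
Step 2: lead(−15x⁶ + 20x⁵ − 62x⁴ + 24x³ − 34x² − 35x + 33) ÷ lead(D) = −15x⁶ ÷ −3x² = 5x⁴. Subtract (5x⁴)·D = −15x⁶ + 5x⁵ − 30x⁴. Remainder: 15x⁵ − 32x⁴ + 24x³ − 34x² − 35x + 33.
Step 3: lead(15x⁵ − 32x⁴ + 24x³ − 34x² − 35x + 33) ÷ lead(D) = 15x⁵ ÷ −3x² = −5x³. Subtract (−5x³)·D = 15x⁵ − 5x⁴ + 30x³. Remainder: −27x⁴ − 6x³ − 34x² − 35x + 33.
Step 4: lead(−27x⁴ − 6x³ − 34x² − 35x + 33) ÷ lead(D) = −27x⁴ ÷ −3x² = 9x². Subtract (9x²)·D = −27x⁴ + 9x³ − 54x². Remainder: −15x³ + 20x² − 35x + 33.
Step 5: lead(−15x³ + 20x² − 35x + 33) ÷ lead(D) = −15x³ ÷ −3x² = 5x. Subtract (5x)·D = −15x³ + 5x² − 30x. Remainder: 15x² − 5x + 33.
Step 6: lead(15x² − 5x + 33) ÷ lead(D) = 15x² ÷ −3x² = −5. Subtract (−5)·D = 15x² − 5x + 30. Remainder: 3.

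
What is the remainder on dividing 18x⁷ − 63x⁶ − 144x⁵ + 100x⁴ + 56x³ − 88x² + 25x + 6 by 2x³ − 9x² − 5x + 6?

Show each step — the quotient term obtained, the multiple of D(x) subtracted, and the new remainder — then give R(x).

Step 1: lead(18x⁷ − 63x⁶ − 144x⁵ + 100x⁴ + 56x³ − 88x² + 25x + 6) ÷ lead(D) = 18x⁷ ÷ 2x³ = 9x⁴. Subtract (9x⁴)·D = 18x⁷ − 81x⁶ − 45x⁵ + 54x⁴. Remainder: 18x⁶ − 99x⁵ + 46x⁴ + 56x³ − 88x² + 25x + 6.
Step 2: lead(18x⁶ − 99x⁵ + 46x⁴ + 56x³ − 88x² + 25x + 6) ÷ lead(D) = 18x⁶ ÷ 2x³ = 9x³. Subtract (9x³)·D = 18x⁶ − 81x⁵ − 45x⁴ + 54x³. Remainder: −18x⁵ + 91x⁴ + 2x³ − 88x² + 25x + 6.
Step 3: lead(−18x⁵ + 91x⁴ + 2x³ − 88x² + 25x + 6) ÷ lead(D) = −18x⁵ ÷ 2x³ = −9x². Subtract (−9x²)·D = −18x⁵ + 81x⁴ + 45x³ − 54x². Remainder: 10x⁴ − 43x³ − 34x² + 25x + 6.
Step 4: lead(10x⁴ − 43x³ − 34x² + 25x + 6) ÷ lead(D) = 10x⁴ ÷ 2x³ = 5x. Subtract (5x)·D = 10x⁴ − 45x³ − 25x² + 30x. Remainder: 2x³ − 9x² − 5x + 6.
Step 5: lead(2x³ − 9x² − 5x + 6) ÷ lead(D) = 2x³ ÷ 2x³ = 1. Subtract (1)·D = 2x³ − 9x² − 5x + 6. Remainder: 0.

R(x) = 0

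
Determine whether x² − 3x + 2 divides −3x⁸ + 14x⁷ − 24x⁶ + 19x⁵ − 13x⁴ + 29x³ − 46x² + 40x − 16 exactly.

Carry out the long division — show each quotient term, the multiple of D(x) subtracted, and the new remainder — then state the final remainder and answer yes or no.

R(x) = 0, so D(x) is a factor of P(x). yes

Step 1: lead(−3x⁸ + 14x⁷ − 24x⁶ + 19x⁵ − 13x⁴ + 29x³ − 46x² + 40x − 16) ÷ lead(D) = −3x⁸ ÷ x² = −3x⁶. Subtract (−3x⁶)·D = −3x⁸ + 9x⁷ − 6x⁶. Remainder: 5x⁷ − 18x⁶ + 19x⁵ − 13x⁴ + 29x³ − 46x² + 40x − 16.
Step 2: lead(5x⁷ − 18x⁶ + 19x⁵ − 13x⁴ + 29x³ − 46x² + 40x − 16) ÷ lead(D) = 5x⁷ ÷ x² = 5x⁵. Subtract (5x⁵)·D = 5x⁷ − 15x⁶ + 10x⁵. Remainder: −3x⁶ + 9x⁵ − 13x⁴ + 29x³ − 46x² + 40x − 16.
Step 3: lead(−3x⁶ + 9x⁵ − 13x⁴ + 29x³ − 46x² + 40x − 16) ÷ lead(D) = −3x⁶ ÷ x² = −3x⁴. Subtract (−3x⁴)·D = −3x⁶ + 9x⁵ − 6x⁴. Remainder: −7x⁴ + 29x³ − 46x² + 40x − 16.
Step 4: lead(−7x⁴ + 29x³ − 46x² + 40x − 16) ÷ lead(D) = −7x⁴ ÷ x² = −7x². Subtract (−7x²)·D = −7x⁴ + 21x³ − 14x². Remainder: 8x³ − 32x² + 40x − 16.
Step 5: lead(8x³ − 32x² + 40x − 16) ÷ lead(D) = 8x³ ÷ x² = 8x. Subtract (8x)·D = 8x³ − 24x² + 16x. Remainder: −8x² + 24x − 16.
Step 6: lead(−8x² + 24x − 16) ÷ lead(D) = −8x² ÷ x² = −8. Subtract (−8)·D = −8x² + 24x − 16. Remainder: 0.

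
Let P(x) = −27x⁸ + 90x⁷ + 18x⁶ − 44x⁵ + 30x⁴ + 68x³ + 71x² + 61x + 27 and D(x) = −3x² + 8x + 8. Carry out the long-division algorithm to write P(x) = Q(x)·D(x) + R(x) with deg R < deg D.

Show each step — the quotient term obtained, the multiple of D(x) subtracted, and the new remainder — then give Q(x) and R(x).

Q(x) = 9x⁶ − 6x⁵ + 2x⁴ + 4x³ + 6x² + 4x + 3; R(x) = 5x + 3

Step 1: lead(−27x⁸ + 90x⁷ + 18x⁶ − 44x⁵ + 30x⁴ + 68x³ + 71x² + 61x + 27) ÷ lead(D) = −27x⁸ ÷ −3x² = 9x⁶. Subtract (9x⁶)·D = −27x⁸ + 72x⁷ + 72x⁶. Remainder: 18x⁷ − 54x⁶ − 44x⁵ + 30x⁴ + 68x³ + 71x² + 61x + 27.
Step 2: lead(18x⁷ − 54x⁶ − 44x⁵ + 30x⁴ + 68x³ + 71x² + 61x + 27) ÷ lead(D) = 18x⁷ ÷ −3x² = −6x⁵. Subtract (−6x⁵)·D = 18x⁷ − 48x⁶ − 48x⁵. Remainder: −6x⁶ + 4x⁵ + 30x⁴ + 68x³ + 71x² + 61x + 27.
Step 3: lead(−6x⁶ + 4x⁵ + 30x⁴ + 68x³ + 71x² + 61x + 27) ÷ lead(D) = −6x⁶ ÷ −3x² = 2x⁴. Subtract (2x⁴)·D = −6x⁶ + 16x⁵ + 16x⁴. Remainder: −12x⁵ + 14x⁴ + 68x³ + 71x² + 61x + 27.
Step 4: lead(−12x⁵ + 14x⁴ + 68x³ + 71x² + 61x + 27) ÷ lead(D) = −12x⁵ ÷ −3x² = 4x³. Subtract (4x³)·D = −12x⁵ + 32x⁴ + 32x³. Remainder: −18x⁴ + 36x³ + 71x² + 61x + 27.
Step 5: lead(−18x⁴ + 36x³ + 71x² + 61x + 27) ÷ lead(D) = −18x⁴ ÷ −3x² = 6x². Subtract (6x²)·D = −18x⁴ + 48x³ + 48x². Remainder: −12x³ + 23x² + 61x + 27.
Step 6: lead(−12x³ + 23x² + 61x + 27) ÷ lead(D) = −12x³ ÷ −3x² = 4x. Subtract (4x)·D = −12x³ + 32x² + 32x. Remainder: −9x² + 29x + 27.
Step 7: lead(−9x² + 29x + 27) ÷ lead(D) = −9x² ÷ −3x² = 3. Subtract (3)·D = −9x² + 24x + 24. Remainder: 5x + 3.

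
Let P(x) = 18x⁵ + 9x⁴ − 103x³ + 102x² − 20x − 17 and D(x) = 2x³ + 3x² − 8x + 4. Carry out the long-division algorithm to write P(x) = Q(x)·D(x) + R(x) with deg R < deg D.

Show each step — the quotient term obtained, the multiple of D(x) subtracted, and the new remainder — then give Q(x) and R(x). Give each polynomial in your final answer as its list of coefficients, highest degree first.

Step 1: lead(18x⁵ + 9x⁴ − 103x³ + 102x² − 20x − 17) ÷ lead(D) = 18x⁵ ÷ 2x³ = 9x². Subtract (9x²)·D = 18x⁵ + 27x⁴ − 72x³ + 36x². Remainder: −18x⁴ − 31x³ + 66x² − 20x − 17.
Step 2: lead(−18x⁴ − 31x³ + 66x² − 20x − 17) ÷ lead(D) = −18x⁴ ÷ 2x³ = −9x. Subtract (−9x)·D = −18x⁴ − 27x³ + 72x² − 36x. Remainder: −4x³ − 6x² + 16x − 17.
Step 3: lead(−4x³ − 6x² + 16x − 17) ÷ lead(D) = −4x³ ÷ 2x³ = −2. Subtract (−2)·D = −4x³ − 6x² + 16x − 8. Remainder: −9.

Q = [9, -9, -2]; R = [-9]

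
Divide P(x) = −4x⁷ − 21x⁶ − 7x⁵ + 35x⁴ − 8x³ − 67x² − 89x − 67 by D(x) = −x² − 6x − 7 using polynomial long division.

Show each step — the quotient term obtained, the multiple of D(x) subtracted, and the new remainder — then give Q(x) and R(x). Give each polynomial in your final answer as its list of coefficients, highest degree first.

Q = [4, -3, -3, 4, 5, 9]; R = [-4]

Step 1: lead(−4x⁷ − 21x⁶ − 7x⁵ + 35x⁴ − 8x³ − 67x² − 89x − 67) ÷ lead(D) = −4x⁷ ÷ −x² = 4x⁵. Subtract (4x⁵)·D = −4x⁷ − 24x⁶ − 28x⁵. Remainder: 3x⁶ + 21x⁵ + 35x⁴ − 8x³ − 67x² − 89x − 67.
Step 2: lead(3x⁶ + 21x⁵ + 35x⁴ − 8x³ − 67x² − 89x − 67) ÷ lead(D) = 3x⁶ ÷ −x² = −3x⁴. Subtract (−3x⁴)·D = 3x⁶ + 18x⁵ + 21x⁴. Remainder: 3x⁵ + 14x⁴ − 8x³ − 67x² − 89x − 67.
Step 3: lead(3x⁵ + 14x⁴ − 8x³ − 67x² − 89x − 67) ÷ lead(D) = 3x⁵ ÷ −x² = −3x³. Subtract (−3x³)·D = 3x⁵ + 18x⁴ + 21x³. Remainder: −4x⁴ − 29x³ − 67x² − 89x − 67.
Step 4: lead(−4x⁴ − 29x³ − 67x² − 89x − 67) ÷ lead(D) = −4x⁴ ÷ −x² = 4x². Subtract (4x²)·D = −4x⁴ − 24x³ − 28x². Remainder: −5x³ − 39x² − 89x − 67.
Step 5: lead(−5x³ − 39x² − 89x − 67) ÷ lead(D) = −5x³ ÷ −x² = 5x. Subtract (5x)·D = −5x³ − 30x² − 35x. Remainder: −9x² − 54x − 67.
Step 6: lead(−9x² − 54x − 67) ÷ lead(D) = −9x² ÷ −x² = 9. Subtract (9)·D = −9x² − 54x − 63. Remainder: −4.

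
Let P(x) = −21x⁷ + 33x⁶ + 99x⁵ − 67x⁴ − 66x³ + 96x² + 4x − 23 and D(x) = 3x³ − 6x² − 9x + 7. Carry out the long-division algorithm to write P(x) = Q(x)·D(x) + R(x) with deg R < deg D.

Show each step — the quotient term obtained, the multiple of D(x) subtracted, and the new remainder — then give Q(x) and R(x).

Q(x) = −7x⁴ − 3x³ + 6x² − 3x − 3; R(x) = 9x² − 2x − 2

Step 1: lead(−21x⁷ + 33x⁶ + 99x⁵ − 67x⁴ − 66x³ + 96x² + 4x − 23) ÷ lead(D) = −21x⁷ ÷ 3x³ = −7x⁴. Subtract (−7x⁴)·D = −21x⁷ + 42x⁶ + 63x⁵ − 49x⁴. Remainder: −9x⁶ + 36x⁵ − 18x⁴ − 66x³ + 96x² + 4x − 23.
Step 2: lead(−9x⁶ + 36x⁵ − 18x⁴ − 66x³ + 96x² + 4x − 23) ÷ lead(D) = −9x⁶ ÷ 3x³ = −3x³. Subtract (−3x³)·D = −9x⁶ + 18x⁵ + 27x⁴ − 21x³. Remainder: 18x⁵ − 45x⁴ − 45x³ + 96x² + 4x − 23.
Step 3: lead(18x⁵ − 45x⁴ − 45x³ + 96x² + 4x − 23) ÷ lead(D) = 18x⁵ ÷ 3x³ = 6x². Subtract (6x²)·D = 18x⁵ − 36x⁴ − 54x³ + 42x². Remainder: −9x⁴ + 9x³ + 54x² + 4x − 23.
Step 4: lead(−9x⁴ + 9x³ + 54x² + 4x − 23) ÷ lead(D) = −9x⁴ ÷ 3x³ = −3x. Subtract (−3x)·D = −9x⁴ + 18x³ + 27x² − 21x. Remainder: −9x³ + 27x² + 25x − 23.
Step 5: lead(−9x³ + 27x² + 25x − 23) ÷ lead(D) = −9x³ ÷ 3x³ = −3. Subtract (−3)·D = −9x³ + 18x² + 27x − 21. Remainder: 9x² − 2x − 2.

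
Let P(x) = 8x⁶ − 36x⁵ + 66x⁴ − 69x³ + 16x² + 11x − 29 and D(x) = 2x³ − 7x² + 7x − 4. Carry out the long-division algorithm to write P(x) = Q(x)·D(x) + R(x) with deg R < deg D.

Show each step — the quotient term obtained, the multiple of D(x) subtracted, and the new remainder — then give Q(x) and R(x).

Step 1: lead(8x⁶ − 36x⁵ + 66x⁴ − 69x³ + 16x² + 11x − 29) ÷ lead(D) = 8x⁶ ÷ 2x³ = 4x³. Subtract (4x³)·D = 8x⁶ − 28x⁵ + 28x⁴ − 16x³. Remainder: −8x⁵ + 38x⁴ − 53x³ + 16x² + 11x − 29.
Step 2: lead(−8x⁵ + 38x⁴ − 53x³ + 16x² + 11x − 29) ÷ lead(D) = −8x⁵ ÷ 2x³ = −4x². Subtract (−4x²)·D = −8x⁵ + 28x⁴ − 28x³ + 16x². Remainder: 10x⁴ − 25x³ + 11x − 29.
Step 3: lead(10x⁴ − 25x³ + 11x − 29) ÷ lead(D) = 10x⁴ ÷ 2x³ = 5x. Subtract (5x)·D = 10x⁴ − 35x³ + 35x² − 20x. Remainder: 10x³ − 35x² + 31x − 29.
Step 4: lead(10x³ − 35x² + 31x − 29) ÷ lead(D) = 10x³ ÷ 2x³ = 5. Subtract (5)·D = 10x³ − 35x² + 35x − 20. Remainder: −4x − 9.

Q(x) = 4x³ − 4x² + 5x + 5; R(x) = −4x − 9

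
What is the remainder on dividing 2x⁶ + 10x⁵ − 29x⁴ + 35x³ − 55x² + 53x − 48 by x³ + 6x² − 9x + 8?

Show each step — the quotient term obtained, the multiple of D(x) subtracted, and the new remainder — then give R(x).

R(x) = −8

Step 1: lead(2x⁶ + 10x⁵ − 29x⁴ + 35x³ − 55x² + 53x − 48) ÷ lead(D) = 2x⁶ ÷ x³ = 2x³. Subtract (2x³)·D = 2x⁶ + 12x⁵ − 18x⁴ + 16x³. Remainder: −2x⁵ − 11x⁴ + 19x³ − 55x² + 53x − 48.
Step 2: lead(−2x⁵ − 11x⁴ + 19x³ − 55x² + 53x − 48) ÷ lead(D) = −2x⁵ ÷ x³ = −2x². Subtract (−2x²)·D = −2x⁵ − 12x⁴ + 18x³ − 16x². Remainder: x⁴ + x³ − 39x² + 53x − 48.
Step 3: lead(x⁴ + x³ − 39x² + 53x − 48) ÷ lead(D) = x⁴ ÷ x³ = x. Subtract (x)·D = x⁴ + 6x³ − 9x² + 8x. Remainder: −5x³ − 30x² + 45x − 48.
Step 4: lead(−5x³ − 30x² + 45x − 48) ÷ lead(D) = −5x³ ÷ x³ = −5. Subtract (−5)·D = −5x³ − 30x² + 45x − 40. Remainder: −8.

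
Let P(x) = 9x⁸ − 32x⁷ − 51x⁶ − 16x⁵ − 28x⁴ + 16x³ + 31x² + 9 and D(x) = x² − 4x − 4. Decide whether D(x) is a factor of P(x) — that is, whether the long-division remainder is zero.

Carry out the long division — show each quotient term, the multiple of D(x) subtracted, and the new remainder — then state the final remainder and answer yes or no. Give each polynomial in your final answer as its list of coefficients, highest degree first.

Step 1: lead(9x⁸ − 32x⁷ − 51x⁶ − 16x⁵ − 28x⁴ + 16x³ + 31x² + 9) ÷ lead(D) = 9x⁸ ÷ x² = 9x⁶. Subtract (9x⁶)·D = 9x⁸ − 36x⁷ − 36x⁶. Remainder: 4x⁷ − 15x⁶ − 16x⁵ − 28x⁴ + 16x³ + 31x² + 9.
Step 2: lead(4x⁷ − 15x⁶ − 16x⁵ − 28x⁴ + 16x³ + 31x² + 9) ÷ lead(D) = 4x⁷ ÷ x² = 4x⁵. Subtract (4x⁵)·D = 4x⁷ − 16x⁶ − 16x⁵. Remainder: x⁶ − 28x⁴ + 16x³ + 31x² + 9.
Step 3: lead(x⁶ − 28x⁴ + 16x³ + 31x² + 9) ÷ lead(D) = x⁶ ÷ x² = x⁴. Subtract (x⁴)·D = x⁶ − 4x⁵ − 4x⁴. Remainder: 4x⁵ − 24x⁴ + 16x³ + 31x² + 9.
Step 4: lead(4x⁵ − 24x⁴ + 16x³ + 31x² + 9) ÷ lead(D) = 4x⁵ ÷ x² = 4x³. Subtract (4x³)·D = 4x⁵ − 16x⁴ − 16x³. Remainder: −8x⁴ + 32x³ + 31x² + 9.
Step 5: lead(−8x⁴ + 32x³ + 31x² + 9) ÷ lead(D) = −8x⁴ ÷ x² = −8x². Subtract (−8x²)·D = −8x⁴ + 32x³ + 32x². Remainder: −x² + 9.
Step 6: lead(−x² + 9) ÷ lead(D) = −x² ÷ x² = −1. Subtract (−1)·D = −x² + 4x + 4. Remainder: −4x + 5.

R = [-4, 5], so D(x) is not a factor of P(x). no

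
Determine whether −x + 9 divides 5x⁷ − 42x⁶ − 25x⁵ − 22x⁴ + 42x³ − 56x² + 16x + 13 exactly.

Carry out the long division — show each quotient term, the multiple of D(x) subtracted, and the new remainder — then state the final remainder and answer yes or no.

R(x) = −5, so D(x) is not a factor of P(x). no

Step 1: lead(5x⁷ − 42x⁶ − 25x⁵ − 22x⁴ + 42x³ − 56x² + 16x + 13) ÷ lead(D) = 5x⁷ ÷ −x = −5x⁶. Subtract (−5x⁶)·D = 5x⁷ − 45x⁶. Remainder: 3x⁶ − 25x⁵ − 22x⁴ + 42x³ − 56x² + 16x + 13.
Step 2: lead(3x⁶ − 25x⁵ − 22x⁴ + 42x³ − 56x² + 16x + 13) ÷ lead(D) = 3x⁶ ÷ −x = −3x⁵. Subtract (−3x⁵)·D = 3x⁶ − 27x⁵. Remainder: 2x⁵ − 22x⁴ + 42x³ − 56x² + 16x + 13.
Step 3: lead(2x⁵ − 22x⁴ + 42x³ − 56x² + 16x + 13) ÷ lead(D) = 2x⁵ ÷ −x = −2x⁴. Subtract (−2x⁴)·D = 2x⁵ − 18x⁴. Remainder: −4x⁴ + 42x³ − 56x² + 16x + 13.
Step 4: lead(−4x⁴ + 42x³ − 56x² + 16x + 13) ÷ lead(D) = −4x⁴ ÷ −x = 4x³. Subtract (4x³)·D = −4x⁴ + 36x³. Remainder: 6x³ − 56x² + 16x + 13.
Step 5: lead(6x³ − 56x² + 16x + 13) ÷ lead(D) = 6x³ ÷ −x = −6x². Subtract (−6x²)·D = 6x³ − 54x². Remainder: −2x² + 16x + 13.
Step 6: lead(−2x² + 16x + 13) ÷ lead(D) = −2x² ÷ −x = 2x. Subtract (2x)·D = −2x² + 18x. Remainder: −2x + 13.
Step 7: lead(−2x + 13) ÷ lead(D) = −2x ÷ −x = 2. Subtract (2)·D = −2x + 18. Remainder: −5.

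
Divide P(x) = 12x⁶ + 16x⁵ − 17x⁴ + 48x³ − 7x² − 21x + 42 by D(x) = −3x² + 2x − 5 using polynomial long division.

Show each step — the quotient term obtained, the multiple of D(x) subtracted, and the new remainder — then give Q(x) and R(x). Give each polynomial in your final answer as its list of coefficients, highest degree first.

Q = [-4, -8, 7, 2, -8]; R = [5, 2]

Step 1: lead(12x⁶ + 16x⁵ − 17x⁴ + 48x³ − 7x² − 21x + 42) ÷ lead(D) = 12x⁶ ÷ −3x² = −4x⁴. Subtract (−4x⁴)·D = 12x⁶ − 8x⁵ + 20x⁴. Remainder: 24x⁵ − 37x⁴ + 48x³ − 7x² − 21x + 42.
Step 2: lead(24x⁵ − 37x⁴ + 48x³ − 7x² − 21x + 42) ÷ lead(D) = 24x⁵ ÷ −3x² = −8x³. Subtract (−8x³)·D = 24x⁵ − 16x⁴ + 40x³. Remainder: −21x⁴ + 8x³ − 7x² − 21x + 42.
Step 3: lead(−21x⁴ + 8x³ − 7x² − 21x + 42) ÷ lead(D) = −21x⁴ ÷ −3x² = 7x². Subtract (7x²)·D = −21x⁴ + 14x³ − 35x². Remainder: −6x³ + 28x² − 21x + 42.
Step 4: lead(−6x³ + 28x² − 21x + 42) ÷ lead(D) = −6x³ ÷ −3x² = 2x. Subtract (2x)·D = −6x³ + 4x² − 10x. Remainder: 24x² − 11x + 42.
Step 5: lead(24x² − 11x + 42) ÷ lead(D) = 24x² ÷ −3x² = −8. Subtract (−8)·D = 24x² − 16x + 40. Remainder: 5x + 2.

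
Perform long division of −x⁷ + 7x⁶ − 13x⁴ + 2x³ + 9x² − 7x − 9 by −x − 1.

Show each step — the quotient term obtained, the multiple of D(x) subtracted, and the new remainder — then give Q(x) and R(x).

Q(x) = x⁶ − 8x⁵ + 8x⁴ + 5x³ − 7x² − 2x + 9; R(x) = 0

Step 1: lead(−x⁷ + 7x⁶ − 13x⁴ + 2x³ + 9x² − 7x − 9) ÷ lead(D) = −x⁷ ÷ −x = x⁶. Subtract (x⁶)·D = −x⁷ − x⁶. Remainder: 8x⁶ − 13x⁴ + 2x³ + 9x² − 7x − 9.
Step 2: lead(8x⁶ − 13x⁴ + 2x³ + 9x² − 7x − 9) ÷ lead(D) = 8x⁶ ÷ −x = −8x⁵. Subtract (−8x⁵)·D = 8x⁶ + 8x⁵. Remainder: −8x⁵ − 13x⁴ + 2x³ + 9x² − 7x − 9.
Step 3: lead(−8x⁵ − 13x⁴ + 2x³ + 9x² − 7x − 9) ÷ lead(D) = −8x⁵ ÷ −x = 8x⁴. Subtract (8x⁴)·D = −8x⁵ − 8x⁴. Remainder: −5x⁴ + 2x³ + 9x² − 7x − 9.
Step 4: lead(−5x⁴ + 2x³ + 9x² − 7x − 9) ÷ lead(D) = −5x⁴ ÷ −x = 5x³. Subtract (5x³)·D = −5x⁴ − 5x³. Remainder: 7x³ + 9x² − 7x − 9.
Step 5: lead(7x³ + 9x² − 7x − 9) ÷ lead(D) = 7x³ ÷ −x = −7x². Subtract (−7x²)·D = 7x³ + 7x². Remainder: 2x² − 7x − 9.
Step 6: lead(2x² − 7x − 9) ÷ lead(D) = 2x² ÷ −x = −2x. Subtract (−2x)·D = 2x² + 2x. Remainder: −9x − 9.
Step 7: lead(−9x − 9) ÷ lead(D) = −9x ÷ −x = 9. Subtract (9)·D = −9x − 9. Remainder: 0.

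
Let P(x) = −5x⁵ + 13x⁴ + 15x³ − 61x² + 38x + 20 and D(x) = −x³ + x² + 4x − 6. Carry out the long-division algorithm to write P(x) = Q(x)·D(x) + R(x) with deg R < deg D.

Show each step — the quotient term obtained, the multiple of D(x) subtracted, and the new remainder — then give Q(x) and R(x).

Q(x) = 5x² − 8x − 3; R(x) = 4x² + 2x + 2

Step 1: lead(−5x⁵ + 13x⁴ + 15x³ − 61x² + 38x + 20) ÷ lead(D) = −5x⁵ ÷ −x³ = 5x². Subtract (5x²)·D = −5x⁵ + 5x⁴ + 20x³ − 30x². Remainder: 8x⁴ − 5x³ − 31x² + 38x + 20.
Step 2: lead(8x⁴ − 5x³ − 31x² + 38x + 20) ÷ lead(D) = 8x⁴ ÷ −x³ = −8x. Subtract (−8x)·D = 8x⁴ − 8x³ − 32x² + 48x. Remainder: 3x³ + x² − 10x + 20.
Step 3: lead(3x³ + x² − 10x + 20) ÷ lead(D) = 3x³ ÷ −x³ = −3. Subtract (−3)·D = 3x³ − 3x² − 12x + 18. Remainder: 4x² + 2x + 2.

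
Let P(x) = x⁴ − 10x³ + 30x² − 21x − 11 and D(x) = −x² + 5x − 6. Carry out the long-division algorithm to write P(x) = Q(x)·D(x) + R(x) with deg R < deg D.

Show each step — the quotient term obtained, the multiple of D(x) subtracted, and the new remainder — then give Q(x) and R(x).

Q(x) = −x² + 5x + 1; R(x) = 4x − 5

Step 1: lead(x⁴ − 10x³ + 30x² − 21x − 11) ÷ lead(D) = x⁴ ÷ −x² = −x². Subtract (−x²)·D = x⁴ − 5x³ + 6x². Remainder: −5x³ + 24x² − 21x − 11.
Step 2: lead(−5x³ + 24x² − 21x − 11) ÷ lead(D) = −5x³ ÷ −x² = 5x. Subtract (5x)·D = −5x³ + 25x² − 30x. Remainder: −x² + 9x − 11.
Step 3: lead(−x² + 9x − 11) ÷ lead(D) = −x² ÷ −x² = 1. Subtract (1)·D = −x² + 5x − 6. Remainder: 4x − 5.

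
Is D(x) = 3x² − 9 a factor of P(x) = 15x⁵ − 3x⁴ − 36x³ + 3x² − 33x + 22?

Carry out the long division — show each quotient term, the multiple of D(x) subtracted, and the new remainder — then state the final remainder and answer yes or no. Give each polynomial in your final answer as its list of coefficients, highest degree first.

R = [-6, 4], so D(x) is not a factor of P(x). no

Step 1: lead(15x⁵ − 3x⁴ − 36x³ + 3x² − 33x + 22) ÷ lead(D) = 15x⁵ ÷ 3x² = 5x³. Subtract (5x³)·D = 15x⁵ − 45x³. Remainder: −3x⁴ + 9x³ + 3x² − 33x + 22.
Step 2: lead(−3x⁴ + 9x³ + 3x² − 33x + 22) ÷ lead(D) = −3x⁴ ÷ 3x² = −x². Subtract (−x²)·D = −3x⁴ + 9x². Remainder: 9x³ − 6x² − 33x + 22.
Step 3: lead(9x³ − 6x² − 33x + 22) ÷ lead(D) = 9x³ ÷ 3x² = 3x. Subtract (3x)·D = 9x³ − 27x. Remainder: −6x² − 6x + 22.
Step 4: lead(−6x² − 6x + 22) ÷ lead(D) = −6x² ÷ 3x² = −2. Subtract (−2)·D = −6x² + 18. Remainder: −6x + 4.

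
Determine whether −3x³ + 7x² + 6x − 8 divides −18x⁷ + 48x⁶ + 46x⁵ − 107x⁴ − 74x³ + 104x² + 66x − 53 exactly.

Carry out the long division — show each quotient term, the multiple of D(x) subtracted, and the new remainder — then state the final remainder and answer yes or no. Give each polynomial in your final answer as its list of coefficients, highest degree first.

Step 1: lead(−18x⁷ + 48x⁶ + 46x⁵ − 107x⁴ − 74x³ + 104x² + 66x − 53) ÷ lead(D) = −18x⁷ ÷ −3x³ = 6x⁴. Subtract (6x⁴)·D = −18x⁷ + 42x⁶ + 36x⁵ − 48x⁴. Remainder: 6x⁶ + 10x⁵ − 59x⁴ − 74x³ + 104x² + 66x − 53.
Step 2: lead(6x⁶ + 10x⁵ − 59x⁴ − 74x³ + 104x² + 66x − 53) ÷ lead(D) = 6x⁶ ÷ −3x³ = −2x³. Subtract (−2x³)·D = 6x⁶ − 14x⁵ − 12x⁴ + 16x³. Remainder: 24x⁵ − 47x⁴ − 90x³ + 104x² + 66x − 53.
Step 3: lead(24x⁵ − 47x⁴ − 90x³ + 104x² + 66x − 53) ÷ lead(D) = 24x⁵ ÷ −3x³ = −8x². Subtract (−8x²)·D = 24x⁵ − 56x⁴ − 48x³ + 64x². Remainder: 9x⁴ − 42x³ + 40x² + 66x − 53.
Step 4: lead(9x⁴ − 42x³ + 40x² + 66x − 53) ÷ lead(D) = 9x⁴ ÷ −3x³ = −3x. Subtract (−3x)·D = 9x⁴ − 21x³ − 18x² + 24x. Remainder: −21x³ + 58x² + 42x − 53.
Step 5: lead(−21x³ + 58x² + 42x − 53) ÷ lead(D) = −21x³ ÷ −3x³ = 7. Subtract (7)·D = −21x³ + 49x² + 42x − 56. Remainder: 9x² + 3.

R = [9, 0, 3], so D(x) is not a factor of P(x). no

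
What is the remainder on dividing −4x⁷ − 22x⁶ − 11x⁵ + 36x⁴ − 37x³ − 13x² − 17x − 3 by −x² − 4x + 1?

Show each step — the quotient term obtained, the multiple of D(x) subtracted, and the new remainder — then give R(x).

Step 1: lead(−4x⁷ − 22x⁶ − 11x⁵ + 36x⁴ − 37x³ − 13x² − 17x − 3) ÷ lead(D) = −4x⁷ ÷ −x² = 4x⁵. Subtract (4x⁵)·D = −4x⁷ − 16x⁶ + 4x⁵. Remainder: −6x⁶ − 15x⁵ + 36x⁴ − 37x³ − 13x² − 17x − 3.
Step 2: lead(−6x⁶ − 15x⁵ + 36x⁴ − 37x³ − 13x² − 17x − 3) ÷ lead(D) = −6x⁶ ÷ −x² = 6x⁴. Subtract (6x⁴)·D = −6x⁶ − 24x⁵ + 6x⁴. Remainder: 9x⁵ + 30x⁴ − 37x³ − 13x² − 17x − 3.
Step 3: lead(9x⁵ + 30x⁴ − 37x³ − 13x² − 17x − 3) ÷ lead(D) = 9x⁵ ÷ −x² = −9x³. Subtract (−9x³)·D = 9x⁵ + 36x⁴ − 9x³. Remainder: −6x⁴ − 28x³ − 13x² − 17x − 3.
Step 4: lead(−6x⁴ − 28x³ − 13x² − 17x − 3) ÷ lead(D) = −6x⁴ ÷ −x² = 6x². Subtract (6x²)·D = −6x⁴ − 24x³ + 6x². Remainder: −4x³ − 19x² − 17x − 3.
Step 5: lead(−4x³ − 19x² − 17x − 3) ÷ lead(D) = −4x³ ÷ −x² = 4x. Subtract (4x)·D = −4x³ − 16x² + 4x. Remainder: −3x² − 21x − 3.
Step 6: lead(−3x² − 21x − 3) ÷ lead(D) = −3x² ÷ −x² = 3. Subtract (3)·D = −3x² − 12x + 3. Remainder: −9x − 6.

R(x) = −9x − 6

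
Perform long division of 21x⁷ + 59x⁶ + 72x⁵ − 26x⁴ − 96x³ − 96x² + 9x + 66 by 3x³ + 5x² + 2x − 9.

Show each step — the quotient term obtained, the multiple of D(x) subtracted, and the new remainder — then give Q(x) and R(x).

Step 1: lead(21x⁷ + 59x⁶ + 72x⁵ − 26x⁴ − 96x³ − 96x² + 9x + 66) ÷ lead(D) = 21x⁷ ÷ 3x³ = 7x⁴. Subtract (7x⁴)·D = 21x⁷ + 35x⁶ + 14x⁵ − 63x⁴. Remainder: 24x⁶ + 58x⁵ + 37x⁴ − 96x³ − 96x² + 9x + 66.
Step 2: lead(24x⁶ + 58x⁵ + 37x⁴ − 96x³ − 96x² + 9x + 66) ÷ lead(D) = 24x⁶ ÷ 3x³ = 8x³. Subtract (8x³)·D = 24x⁶ + 40x⁵ + 16x⁴ − 72x³. Remainder: 18x⁵ + 21x⁴ − 24x³ − 96x² + 9x + 66.
Step 3: lead(18x⁵ + 21x⁴ − 24x³ − 96x² + 9x + 66) ÷ lead(D) = 18x⁵ ÷ 3x³ = 6x². Subtract (6x²)·D = 18x⁵ + 30x⁴ + 12x³ − 54x². Remainder: −9x⁴ − 36x³ − 42x² + 9x + 66.
Step 4: lead(−9x⁴ − 36x³ − 42x² + 9x + 66) ÷ lead(D) = −9x⁴ ÷ 3x³ = −3x. Subtract (−3x)·D = −9x⁴ − 15x³ − 6x² + 27x. Remainder: −21x³ − 36x² − 18x + 66.
Step 5: lead(−21x³ − 36x² − 18x + 66) ÷ lead(D) = −21x³ ÷ 3x³ = −7. Subtract (−7)·D = −21x³ − 35x² − 14x + 63. Remainder: −x² − 4x + 3.

Q(x) = 7x⁴ + 8x³ + 6x² − 3x − 7; R(x) = −x² − 4x + 3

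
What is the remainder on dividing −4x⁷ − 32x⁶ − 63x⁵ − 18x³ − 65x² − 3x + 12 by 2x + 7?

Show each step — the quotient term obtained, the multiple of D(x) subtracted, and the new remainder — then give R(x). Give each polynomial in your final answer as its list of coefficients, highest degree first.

R = [-2]

Step 1: lead(−4x⁷ − 32x⁶ − 63x⁵ − 18x³ − 65x² − 3x + 12) ÷ lead(D) = −4x⁷ ÷ 2x = −2x⁶. Subtract (−2x⁶)·D = −4x⁷ − 14x⁶. Remainder: −18x⁶ − 63x⁵ − 18x³ − 65x² − 3x + 12.
Step 2: lead(−18x⁶ − 63x⁵ − 18x³ − 65x² − 3x + 12) ÷ lead(D) = −18x⁶ ÷ 2x = −9x⁵. Subtract (−9x⁵)·D = −18x⁶ − 63x⁵. Remainder: −18x³ − 65x² − 3x + 12.
Step 3: lead(−18x³ − 65x² − 3x + 12) ÷ lead(D) = −18x³ ÷ 2x = −9x². Subtract (−9x²)·D = −18x³ − 63x². Remainder: −2x² − 3x + 12.
Step 4: lead(−2x² − 3x + 12) ÷ lead(D) = −2x² ÷ 2x = −x. Subtract (−x)·D = −2x² − 7x. Remainder: 4x + 12.
Step 5: lead(4x + 12) ÷ lead(D) = 4x ÷ 2x = 2. Subtract (2)·D = 4x + 14. Remainder: −2.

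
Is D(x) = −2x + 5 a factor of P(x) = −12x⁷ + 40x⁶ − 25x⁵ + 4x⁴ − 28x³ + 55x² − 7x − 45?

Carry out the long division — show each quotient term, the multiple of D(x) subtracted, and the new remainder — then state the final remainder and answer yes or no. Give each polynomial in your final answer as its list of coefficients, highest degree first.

Step 1: lead(−12x⁷ + 40x⁶ − 25x⁵ + 4x⁴ − 28x³ + 55x² − 7x − 45) ÷ lead(D) = −12x⁷ ÷ −2x = 6x⁶. Subtract (6x⁶)·D = −12x⁷ + 30x⁶. Remainder: 10x⁶ − 25x⁵ + 4x⁴ − 28x³ + 55x² − 7x − 45.
Step 2: lead(10x⁶ − 25x⁵ + 4x⁴ − 28x³ + 55x² − 7x − 45) ÷ lead(D) = 10x⁶ ÷ −2x = −5x⁵. Subtract (−5x⁵)·D = 10x⁶ − 25x⁵. Remainder: 4x⁴ − 28x³ + 55x² − 7x − 45.
Step 3: lead(4x⁴ − 28x³ + 55x² − 7x − 45) ÷ lead(D) = 4x⁴ ÷ −2x = −2x³. Subtract (−2x³)·D = 4x⁴ − 10x³. Remainder: −18x³ + 55x² − 7x − 45.
Step 4: lead(−18x³ + 55x² − 7x − 45) ÷ lead(D) = −18x³ ÷ −2x = 9x². Subtract (9x²)·D = −18x³ + 45x². Remainder: 10x² − 7x − 45.
Step 5: lead(10x² − 7x − 45) ÷ lead(D) = 10x² ÷ −2x = −5x. Subtract (−5x)·D = 10x² − 25x. Remainder: 18x − 45.
Step 6: lead(18x − 45) ÷ lead(D) = 18x ÷ −2x = −9. Subtract (−9)·D = 18x − 45. Remainder: 0.

R = [0], so D(x) is a factor of P(x). yes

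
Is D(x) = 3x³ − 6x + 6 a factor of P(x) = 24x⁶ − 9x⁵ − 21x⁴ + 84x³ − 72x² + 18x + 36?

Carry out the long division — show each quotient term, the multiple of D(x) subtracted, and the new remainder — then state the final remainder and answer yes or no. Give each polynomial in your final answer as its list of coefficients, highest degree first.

Step 1: lead(24x⁶ − 9x⁵ − 21x⁴ + 84x³ − 72x² + 18x + 36) ÷ lead(D) = 24x⁶ ÷ 3x³ = 8x³. Subtract (8x³)·D = 24x⁶ − 48x⁴ + 48x³. Remainder: −9x⁵ + 27x⁴ + 36x³ − 72x² + 18x + 36.
Step 2: lead(−9x⁵ + 27x⁴ + 36x³ − 72x² + 18x + 36) ÷ lead(D) = −9x⁵ ÷ 3x³ = −3x². Subtract (−3x²)·D = −9x⁵ + 18x³ − 18x². Remainder: 27x⁴ + 18x³ − 54x² + 18x + 36.
Step 3: lead(27x⁴ + 18x³ − 54x² + 18x + 36) ÷ lead(D) = 27x⁴ ÷ 3x³ = 9x. Subtract (9x)·D = 27x⁴ − 54x² + 54x. Remainder: 18x³ − 36x + 36.
Step 4: lead(18x³ − 36x + 36) ÷ lead(D) = 18x³ ÷ 3x³ = 6. Subtract (6)·D = 18x³ − 36x + 36. Remainder: 0.

R = [0], so D(x) is a factor of P(x). yes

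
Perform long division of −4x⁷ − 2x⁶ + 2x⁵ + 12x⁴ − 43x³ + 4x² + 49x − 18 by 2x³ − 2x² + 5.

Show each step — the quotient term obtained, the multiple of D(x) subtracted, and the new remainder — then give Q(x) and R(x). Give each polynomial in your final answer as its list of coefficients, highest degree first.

Q = [-2, -3, -2, 9, -5]; R = [4, 4, 7]

Step 1: lead(−4x⁷ − 2x⁶ + 2x⁵ + 12x⁴ − 43x³ + 4x² + 49x − 18) ÷ lead(D) = −4x⁷ ÷ 2x³ = −2x⁴. Subtract (−2x⁴)·D = −4x⁷ + 4x⁶ − 10x⁴. Remainder: −6x⁶ + 2x⁵ + 22x⁴ − 43x³ + 4x² + 49x − 18.
Step 2: lead(−6x⁶ + 2x⁵ + 22x⁴ − 43x³ + 4x² + 49x − 18) ÷ lead(D) = −6x⁶ ÷ 2x³ = −3x³. Subtract (−3x³)·D = −6x⁶ + 6x⁵ − 15x³. Remainder: −4x⁵ + 22x⁴ − 28x³ + 4x² + 49x − 18.
Step 3: lead(−4x⁵ + 22x⁴ − 28x³ + 4x² + 49x − 18) ÷ lead(D) = −4x⁵ ÷ 2x³ = −2x². Subtract (−2x²)·D = −4x⁵ + 4x⁴ − 10x². Remainder: 18x⁴ − 28x³ + 14x² + 49x − 18.
Step 4: lead(18x⁴ − 28x³ + 14x² + 49x − 18) ÷ lead(D) = 18x⁴ ÷ 2x³ = 9x. Subtract (9x)·D = 18x⁴ − 18x³ + 45x. Remainder: −10x³ + 14x² + 4x − 18.
Step 5: lead(−10x³ + 14x² + 4x − 18) ÷ lead(D) = −10x³ ÷ 2x³ = −5. Subtract (−5)·D = −10x³ + 10x² − 25. Remainder: 4x² + 4x + 7.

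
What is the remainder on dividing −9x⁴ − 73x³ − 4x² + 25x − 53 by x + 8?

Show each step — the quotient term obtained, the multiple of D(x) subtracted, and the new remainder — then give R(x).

R(x) = 3

Step 1: lead(−9x⁴ − 73x³ − 4x² + 25x − 53) ÷ lead(D) = −9x⁴ ÷ x = −9x³. Subtract (−9x³)·D = −9x⁴ − 72x³. Remainder: −x³ − 4x² + 25x − 53.
Step 2: lead(−x³ − 4x² + 25x − 53) ÷ lead(D) = −x³ ÷ x = −x². Subtract (−x²)·D = −x³ − 8x². Remainder: 4x² + 25x − 53.
Step 3: lead(4x² + 25x − 53) ÷ lead(D) = 4x² ÷ x = 4x. Subtract (4x)·D = 4x² + 32x. Remainder: −7x − 53.
Step 4: lead(−7x − 53) ÷ lead(D) = −7x ÷ x = −7. Subtract (−7)·D = −7x − 56. Remainder: 3.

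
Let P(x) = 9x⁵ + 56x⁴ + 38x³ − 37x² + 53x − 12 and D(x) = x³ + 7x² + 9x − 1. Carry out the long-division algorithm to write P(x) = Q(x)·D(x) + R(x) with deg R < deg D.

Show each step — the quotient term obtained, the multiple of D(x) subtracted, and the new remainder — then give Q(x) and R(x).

Q(x) = 9x² − 7x + 6; R(x) = −7x² − 8x − 6

Step 1: lead(9x⁵ + 56x⁴ + 38x³ − 37x² + 53x − 12) ÷ lead(D) = 9x⁵ ÷ x³ = 9x². Subtract (9x²)·D = 9x⁵ + 63x⁴ + 81x³ − 9x². Remainder: −7x⁴ − 43x³ − 28x² + 53x − 12.
Step 2: lead(−7x⁴ − 43x³ − 28x² + 53x − 12) ÷ lead(D) = −7x⁴ ÷ x³ = −7x. Subtract (−7x)·D = −7x⁴ − 49x³ − 63x² + 7x. Remainder: 6x³ + 35x² + 46x − 12.
Step 3: lead(6x³ + 35x² + 46x − 12) ÷ lead(D) = 6x³ ÷ x³ = 6. Subtract (6)·D = 6x³ + 42x² + 54x − 6. Remainder: −7x² − 8x − 6.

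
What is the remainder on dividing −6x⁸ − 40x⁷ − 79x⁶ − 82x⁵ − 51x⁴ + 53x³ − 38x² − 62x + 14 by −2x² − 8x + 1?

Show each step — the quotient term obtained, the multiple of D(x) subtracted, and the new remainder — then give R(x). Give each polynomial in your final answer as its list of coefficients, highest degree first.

R = [6]

Step 1: lead(−6x⁸ − 40x⁷ − 79x⁶ − 82x⁵ − 51x⁴ + 53x³ − 38x² − 62x + 14) ÷ lead(D) = −6x⁸ ÷ −2x² = 3x⁶. Subtract (3x⁶)·D = −6x⁸ − 24x⁷ + 3x⁶. Remainder: −16x⁷ − 82x⁶ − 82x⁵ − 51x⁴ + 53x³ − 38x² − 62x + 14.
Step 2: lead(−16x⁷ − 82x⁶ − 82x⁵ − 51x⁴ + 53x³ − 38x² − 62x + 14) ÷ lead(D) = −16x⁷ ÷ −2x² = 8x⁵. Subtract (8x⁵)·D = −16x⁷ − 64x⁶ + 8x⁵. Remainder: −18x⁶ − 90x⁵ − 51x⁴ + 53x³ − 38x² − 62x + 14.
Step 3: lead(−18x⁶ − 90x⁵ − 51x⁴ + 53x³ − 38x² − 62x + 14) ÷ lead(D) = −18x⁶ ÷ −2x² = 9x⁴. Subtract (9x⁴)·D = −18x⁶ − 72x⁵ + 9x⁴. Remainder: −18x⁵ − 60x⁴ + 53x³ − 38x² − 62x + 14.
Step 4: lead(−18x⁵ − 60x⁴ + 53x³ − 38x² − 62x + 14) ÷ lead(D) = −18x⁵ ÷ −2x² = 9x³. Subtract (9x³)·D = −18x⁵ − 72x⁴ + 9x³. Remainder: 12x⁴ + 44x³ − 38x² − 62x + 14.
Step 5: lead(12x⁴ + 44x³ − 38x² − 62x + 14) ÷ lead(D) = 12x⁴ ÷ −2x² = −6x². Subtract (−6x²)·D = 12x⁴ + 48x³ − 6x². Remainder: −4x³ − 32x² − 62x + 14.
Step 6: lead(−4x³ − 32x² − 62x + 14) ÷ lead(D) = −4x³ ÷ −2x² = 2x. Subtract (2x)·D = −4x³ − 16x² + 2x. Remainder: −16x² − 64x + 14.
Step 7: lead(−16x² − 64x + 14) ÷ lead(D) = −16x² ÷ −2x² = 8. Subtract (8)·D = −16x² − 64x + 8. Remainder: 6.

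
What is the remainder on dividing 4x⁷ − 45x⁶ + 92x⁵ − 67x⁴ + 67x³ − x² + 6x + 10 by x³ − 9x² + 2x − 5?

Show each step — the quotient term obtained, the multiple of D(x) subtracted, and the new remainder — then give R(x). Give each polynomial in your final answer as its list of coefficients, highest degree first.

Step 1: lead(4x⁷ − 45x⁶ + 92x⁵ − 67x⁴ + 67x³ − x² + 6x + 10) ÷ lead(D) = 4x⁷ ÷ x³ = 4x⁴. Subtract (4x⁴)·D = 4x⁷ − 36x⁶ + 8x⁵ − 20x⁴. Remainder: −9x⁶ + 84x⁵ − 47x⁴ + 67x³ − x² + 6x + 10.
Step 2: lead(−9x⁶ + 84x⁵ − 47x⁴ + 67x³ − x² + 6x + 10) ÷ lead(D) = −9x⁶ ÷ x³ = −9x³. Subtract (−9x³)·D = −9x⁶ + 81x⁵ − 18x⁴ + 45x³. Remainder: 3x⁵ − 29x⁴ + 22x³ − x² + 6x + 10.
Step 3: lead(3x⁵ − 29x⁴ + 22x³ − x² + 6x + 10) ÷ lead(D) = 3x⁵ ÷ x³ = 3x². Subtract (3x²)·D = 3x⁵ − 27x⁴ + 6x³ − 15x². Remainder: −2x⁴ + 16x³ + 14x² + 6x + 10.
Step 4: lead(−2x⁴ + 16x³ + 14x² + 6x + 10) ÷ lead(D) = −2x⁴ ÷ x³ = −2x. Subtract (−2x)·D = −2x⁴ + 18x³ − 4x² + 10x. Remainder: −2x³ + 18x² − 4x + 10.
Step 5: lead(−2x³ + 18x² − 4x + 10) ÷ lead(D) = −2x³ ÷ x³ = −2. Subtract (−2)·D = −2x³ + 18x² − 4x + 10. Remainder: 0.

R = [0]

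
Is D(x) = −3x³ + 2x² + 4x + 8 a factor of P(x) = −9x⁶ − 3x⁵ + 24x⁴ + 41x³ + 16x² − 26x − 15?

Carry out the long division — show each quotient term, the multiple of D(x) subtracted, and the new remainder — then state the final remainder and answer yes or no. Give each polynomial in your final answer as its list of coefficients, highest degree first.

R = [6, 2, 9], so D(x) is not a factor of P(x). no

Step 1: lead(−9x⁶ − 3x⁵ + 24x⁴ + 41x³ + 16x² − 26x − 15) ÷ lead(D) = −9x⁶ ÷ −3x³ = 3x³. Subtract (3x³)·D = −9x⁶ + 6x⁵ + 12x⁴ + 24x³. Remainder: −9x⁵ + 12x⁴ + 17x³ + 16x² − 26x − 15.
Step 2: lead(−9x⁵ + 12x⁴ + 17x³ + 16x² − 26x − 15) ÷ lead(D) = −9x⁵ ÷ −3x³ = 3x². Subtract (3x²)·D = −9x⁵ + 6x⁴ + 12x³ + 24x². Remainder: 6x⁴ + 5x³ − 8x² − 26x − 15.
Step 3: lead(6x⁴ + 5x³ − 8x² − 26x − 15) ÷ lead(D) = 6x⁴ ÷ −3x³ = −2x. Subtract (−2x)·D = 6x⁴ − 4x³ − 8x² − 16x. Remainder: 9x³ − 10x − 15.
Step 4: lead(9x³ − 10x − 15) ÷ lead(D) = 9x³ ÷ −3x³ = −3. Subtract (−3)·D = 9x³ − 6x² − 12x − 24. Remainder: 6x² + 2x + 9.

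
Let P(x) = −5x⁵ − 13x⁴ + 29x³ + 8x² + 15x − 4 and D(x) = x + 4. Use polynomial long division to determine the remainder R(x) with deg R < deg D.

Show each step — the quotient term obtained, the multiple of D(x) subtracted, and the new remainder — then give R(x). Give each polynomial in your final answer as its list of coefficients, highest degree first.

R = [0]

Step 1: lead(−5x⁵ − 13x⁴ + 29x³ + 8x² + 15x − 4) ÷ lead(D) = −5x⁵ ÷ x = −5x⁴. Subtract (−5x⁴)·D = −5x⁵ − 20x⁴. Remainder: 7x⁴ + 29x³ + 8x² + 15x − 4.
Step 2: lead(7x⁴ + 29x³ + 8x² + 15x − 4) ÷ lead(D) = 7x⁴ ÷ x = 7x³. Subtract (7x³)·D = 7x⁴ + 28x³. Remainder: x³ + 8x² + 15x − 4.
Step 3: lead(x³ + 8x² + 15x − 4) ÷ lead(D) = x³ ÷ x = x². Subtract (x²)·D = x³ + 4x². Remainder: 4x² + 15x − 4.
Step 4: lead(4x² + 15x − 4) ÷ lead(D) = 4x² ÷ x = 4x. Subtract (4x)·D = 4x² + 16x. Remainder: −x − 4.
Step 5: lead(−x − 4) ÷ lead(D) = −x ÷ x = −1. Subtract (−1)·D = −x − 4. Remainder: 0.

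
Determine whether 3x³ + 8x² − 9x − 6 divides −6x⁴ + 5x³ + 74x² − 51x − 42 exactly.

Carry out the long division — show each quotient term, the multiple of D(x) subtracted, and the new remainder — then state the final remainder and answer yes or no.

R(x) = 0, so D(x) is a factor of P(x). yes

Step 1: lead(−6x⁴ + 5x³ + 74x² − 51x − 42) ÷ lead(D) = −6x⁴ ÷ 3x³ = −2x. Subtract (−2x)·D = −6x⁴ − 16x³ + 18x² + 12x. Remainder: 21x³ + 56x² − 63x − 42.
Step 2: lead(21x³ + 56x² − 63x − 42) ÷ lead(D) = 21x³ ÷ 3x³ = 7. Subtract (7)·D = 21x³ + 56x² − 63x − 42. Remainder: 0.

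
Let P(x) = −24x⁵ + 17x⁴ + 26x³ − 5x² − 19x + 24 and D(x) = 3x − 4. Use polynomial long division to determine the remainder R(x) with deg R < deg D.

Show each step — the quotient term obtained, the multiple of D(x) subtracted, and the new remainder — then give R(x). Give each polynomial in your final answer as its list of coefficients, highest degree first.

Step 1: lead(−24x⁵ + 17x⁴ + 26x³ − 5x² − 19x + 24) ÷ lead(D) = −24x⁵ ÷ 3x = −8x⁴. Subtract (−8x⁴)·D = −24x⁵ + 32x⁴. Remainder: −15x⁴ + 26x³ − 5x² − 19x + 24.
Step 2: lead(−15x⁴ + 26x³ − 5x² − 19x + 24) ÷ lead(D) = −15x⁴ ÷ 3x = −5x³. Subtract (−5x³)·D = −15x⁴ + 20x³. Remainder: 6x³ − 5x² − 19x + 24.
Step 3: lead(6x³ − 5x² − 19x + 24) ÷ lead(D) = 6x³ ÷ 3x = 2x². Subtract (2x²)·D = 6x³ − 8x². Remainder: 3x² − 19x + 24.
Step 4: lead(3x² − 19x + 24) ÷ lead(D) = 3x² ÷ 3x = x. Subtract (x)·D = 3x² − 4x. Remainder: −15x + 24.
Step 5: lead(−15x + 24) ÷ lead(D) = −15x ÷ 3x = −5. Subtract (−5)·D = −15x + 20. Remainder: 4.

R = [4]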